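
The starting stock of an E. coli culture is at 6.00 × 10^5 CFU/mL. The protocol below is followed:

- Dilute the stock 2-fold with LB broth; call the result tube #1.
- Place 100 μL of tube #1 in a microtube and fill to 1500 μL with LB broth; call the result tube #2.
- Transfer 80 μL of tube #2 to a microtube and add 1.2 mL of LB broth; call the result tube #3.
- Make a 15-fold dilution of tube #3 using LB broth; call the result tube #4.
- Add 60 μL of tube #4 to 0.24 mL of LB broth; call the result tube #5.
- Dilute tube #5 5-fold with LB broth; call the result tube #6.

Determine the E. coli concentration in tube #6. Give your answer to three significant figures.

Step 1: 2-fold → factor 2
Step 2: 100 μL brought to 1500 μL → factor 1500/100 = 15
Step 3: 80 μL + 1.2 mL = 1280 μL total → factor 1280/80 = 16
Step 4: 15-fold → factor 15
Step 5: 60 μL + 0.24 mL = 300 μL total → factor 300/60 = 5
Step 6: 5-fold → factor 5
Overall dilution factor = 2 × 15 × 16 × 15 × 5 × 5 = 1.8 × 10^5
Final = 6.00 × 10^5 CFU/mL / 1.8 × 10^5 = 3.33 CFU/mL

3.33 CFU/mL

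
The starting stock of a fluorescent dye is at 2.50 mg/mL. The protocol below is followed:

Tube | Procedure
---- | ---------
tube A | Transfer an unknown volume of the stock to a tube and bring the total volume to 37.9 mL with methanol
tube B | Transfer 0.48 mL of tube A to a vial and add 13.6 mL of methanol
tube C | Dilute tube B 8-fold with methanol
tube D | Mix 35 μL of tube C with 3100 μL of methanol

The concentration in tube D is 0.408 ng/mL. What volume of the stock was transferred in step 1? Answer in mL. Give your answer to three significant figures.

0.130 mL

Step 1: v brought to 37.9 mL → factor = 37.9 mL/v
Step 2: 0.48 mL + 13.6 mL = 14.08 mL total → factor 14.08/0.48 = 29.333
Step 3: 8-fold → factor 8
Step 4: 35 μL + 3100 μL = 3135 μL total → factor 3135/35 = 89.571
Product of known-step factors = 21019
Overall factor = 2.50 mg/mL / (0.408 ng/mL) = 6.1275 × 10^6
Step-1 factor = 6.1275 × 10^6 / 21019 = 291.51
v = 37.9 mL / 291.51 = 0.130 mL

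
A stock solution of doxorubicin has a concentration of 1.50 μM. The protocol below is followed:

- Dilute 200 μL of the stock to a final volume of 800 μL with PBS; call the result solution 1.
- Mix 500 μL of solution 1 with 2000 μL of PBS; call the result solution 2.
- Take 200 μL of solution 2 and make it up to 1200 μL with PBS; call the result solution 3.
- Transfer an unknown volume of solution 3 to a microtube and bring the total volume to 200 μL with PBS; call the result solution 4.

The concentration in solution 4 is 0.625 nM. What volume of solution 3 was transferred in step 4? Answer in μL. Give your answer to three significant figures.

Step 1: 200 μL brought to 800 μL → factor 800/200 = 4
Step 2: 500 μL + 2000 μL = 2500 μL total → factor 2500/500 = 5
Step 3: 200 μL brought to 1200 μL → factor 1200/200 = 6
Step 4: v brought to 200 μL → factor = 200 μL/v
Product of known-step factors = 120
Overall factor = 1.50 μM / (0.625 nM) = 2400
Step-4 factor = 2400 / 120 = 20
v = 200 μL / 20 = 10.0 μL

10.0 μL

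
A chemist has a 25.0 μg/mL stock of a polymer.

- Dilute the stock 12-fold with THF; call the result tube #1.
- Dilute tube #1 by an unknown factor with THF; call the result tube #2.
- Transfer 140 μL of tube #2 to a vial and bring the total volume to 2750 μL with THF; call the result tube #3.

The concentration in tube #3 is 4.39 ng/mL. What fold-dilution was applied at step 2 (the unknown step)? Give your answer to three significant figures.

Step 1: 12-fold → factor 12
Step 2: unknown factor x
Step 3: 140 μL brought to 2750 μL → factor 2750/140 = 19.643
Product of known-step factors = 235.71
Overall factor = 25.0 μg/mL / (4.39 ng/mL) = 5694.8
x = 5694.8 / 235.71 = 24.2

24.2-fold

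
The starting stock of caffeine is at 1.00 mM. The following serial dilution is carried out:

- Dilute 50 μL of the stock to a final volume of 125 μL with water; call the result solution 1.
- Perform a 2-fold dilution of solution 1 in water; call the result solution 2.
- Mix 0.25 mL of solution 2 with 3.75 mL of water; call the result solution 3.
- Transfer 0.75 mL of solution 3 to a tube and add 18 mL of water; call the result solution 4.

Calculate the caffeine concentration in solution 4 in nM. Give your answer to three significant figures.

Step 1: 50 μL brought to 125 μL → factor 125/50 = 2.5
Step 2: 2-fold → factor 2
Step 3: 0.25 mL + 3.75 mL = 4 mL total → factor 4/0.25 = 16
Step 4: 0.75 mL + 18 mL = 18.75 mL total → factor 18.75/0.75 = 25
Dilution factor through solution 4 = 2.5 × 2 × 16 × 25 = 2000
[solution 4] = 1.00 mM / 2000 = 0.0005000 mM = 500 nM

500 nM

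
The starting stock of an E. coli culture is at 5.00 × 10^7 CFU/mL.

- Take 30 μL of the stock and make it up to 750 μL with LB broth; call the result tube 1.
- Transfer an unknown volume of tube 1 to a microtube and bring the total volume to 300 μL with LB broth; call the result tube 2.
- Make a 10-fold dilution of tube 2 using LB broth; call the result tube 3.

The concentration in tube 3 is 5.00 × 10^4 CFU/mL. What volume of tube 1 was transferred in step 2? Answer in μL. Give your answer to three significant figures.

75.0 μL

Step 1: 30 μL brought to 750 μL → factor 750/30 = 25
Step 2: v brought to 300 μL → factor = 300 μL/v
Step 3: 10-fold → factor 10
Product of known-step factors = 250
Overall factor = 5.00 × 10^7 CFU/mL / (5.00 × 10^4 CFU/mL) = 1000
Step-2 factor = 1000 / 250 = 4
v = 300 μL / 4 = 75.0 μL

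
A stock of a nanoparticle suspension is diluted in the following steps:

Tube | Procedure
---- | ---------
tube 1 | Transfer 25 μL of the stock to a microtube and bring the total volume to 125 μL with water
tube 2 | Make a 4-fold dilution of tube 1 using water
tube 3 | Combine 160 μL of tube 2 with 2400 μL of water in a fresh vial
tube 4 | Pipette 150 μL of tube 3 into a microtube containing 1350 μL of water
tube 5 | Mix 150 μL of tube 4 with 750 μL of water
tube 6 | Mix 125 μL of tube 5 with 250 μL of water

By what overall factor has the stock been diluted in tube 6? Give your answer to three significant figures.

5.76 × 10^4

Step 1: 25 μL brought to 125 μL → factor 125/25 = 5
Step 2: 4-fold → factor 4
Step 3: 160 μL + 2400 μL = 2560 μL total → factor 2560/160 = 16
Step 4: 150 μL + 1350 μL = 1500 μL total → factor 1500/150 = 10
Step 5: 150 μL + 750 μL = 900 μL total → factor 900/150 = 6
Step 6: 125 μL + 250 μL = 375 μL total → factor 375/125 = 3
Overall dilution factor = 5 × 4 × 16 × 10 × 6 × 3 = 57600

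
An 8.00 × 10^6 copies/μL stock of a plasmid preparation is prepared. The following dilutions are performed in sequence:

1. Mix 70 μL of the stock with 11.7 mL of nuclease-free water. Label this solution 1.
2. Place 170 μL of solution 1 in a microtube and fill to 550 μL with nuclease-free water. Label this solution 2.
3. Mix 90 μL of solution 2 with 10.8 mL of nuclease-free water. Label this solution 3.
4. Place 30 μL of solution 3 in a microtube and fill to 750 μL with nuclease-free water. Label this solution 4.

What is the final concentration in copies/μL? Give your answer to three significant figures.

4.86 copies/μL

Step 1: 70 μL + 11.7 mL = 11770 μL total → factor 11770/70 = 168.14
Step 2: 170 μL brought to 550 μL → factor 550/170 = 3.2353
Step 3: 90 μL + 10.8 mL = 10890 μL total → factor 10890/90 = 121
Step 4: 30 μL brought to 750 μL → factor 750/30 = 25
Overall dilution factor = 168.14 × 3.2353 × 121 × 25 = 1.6456 × 10^6
Final = 8.00 × 10^6 copies/μL / 1.6456 × 10^6 = 4.86 copies/μL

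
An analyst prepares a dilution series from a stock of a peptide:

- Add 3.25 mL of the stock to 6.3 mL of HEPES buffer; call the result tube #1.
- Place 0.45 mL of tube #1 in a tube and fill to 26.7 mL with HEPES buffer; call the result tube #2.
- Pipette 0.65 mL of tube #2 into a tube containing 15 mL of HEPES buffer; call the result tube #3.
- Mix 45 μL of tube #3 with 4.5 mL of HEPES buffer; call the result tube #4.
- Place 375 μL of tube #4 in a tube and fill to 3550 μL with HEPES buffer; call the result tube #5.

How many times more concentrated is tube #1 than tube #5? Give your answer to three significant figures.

Step 1: 3.25 mL + 6.3 mL = 9.55 mL total → factor 9.55/3.25 = 2.9385
Step 2: 0.45 mL brought to 26.7 mL → factor 26.7/0.45 = 59.333
Step 3: 0.65 mL + 15 mL = 15.65 mL total → factor 15.65/0.65 = 24.077
Step 4: 45 μL + 4.5 mL = 4545 μL total → factor 4545/45 = 101
Step 5: 375 μL brought to 3550 μL → factor 3550/375 = 9.4667
Dilution factor to tube #1 = 2.9385; to tube #5 = 4.0136 × 10^6
[tube #1]/[tube #5] = (factor to tube #5)/(factor to tube #1) = 4.0136 × 10^6/2.9385 = 1.37 × 10^6

1.37 × 10^6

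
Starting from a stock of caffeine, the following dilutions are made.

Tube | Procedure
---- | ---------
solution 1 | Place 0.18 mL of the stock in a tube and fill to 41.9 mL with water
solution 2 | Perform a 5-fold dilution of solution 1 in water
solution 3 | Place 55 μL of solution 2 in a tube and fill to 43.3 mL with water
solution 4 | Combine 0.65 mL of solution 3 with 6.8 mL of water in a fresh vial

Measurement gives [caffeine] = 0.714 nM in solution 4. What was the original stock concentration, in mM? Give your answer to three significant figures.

Step 1: 0.18 mL brought to 41.9 mL → factor 41.9/0.18 = 232.78
Step 2: 5-fold → factor 5
Step 3: 55 μL brought to 43.3 mL → factor 43300/55 = 787.27
Step 4: 0.65 mL + 6.8 mL = 7.45 mL total → factor 7.45/0.65 = 11.462
Overall dilution factor = 232.78 × 5 × 787.27 × 11.462 = 1.0502 × 10^7
Stock = 0.714 nM × 1.0502 × 10^7 = 7.499 × 10^6 nM = 7.50 mM

7.50 mM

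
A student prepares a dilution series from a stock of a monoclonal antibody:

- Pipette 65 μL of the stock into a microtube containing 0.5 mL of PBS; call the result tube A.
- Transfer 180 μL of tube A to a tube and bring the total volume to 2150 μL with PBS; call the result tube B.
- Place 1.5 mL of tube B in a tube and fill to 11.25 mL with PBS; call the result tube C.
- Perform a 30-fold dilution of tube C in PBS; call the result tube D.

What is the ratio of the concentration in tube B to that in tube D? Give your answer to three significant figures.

225

Step 1: 65 μL + 0.5 mL = 565 μL total → factor 565/65 = 8.6923
Step 2: 180 μL brought to 2150 μL → factor 2150/180 = 11.944
Step 3: 1.5 mL brought to 11.25 mL → factor 11.25/1.5 = 7.5
Step 4: 30-fold → factor 30
Dilution factor to tube B = 103.82; to tube D = 23361
[tube B]/[tube D] = (factor to tube D)/(factor to tube B) = 23361/103.82 = 225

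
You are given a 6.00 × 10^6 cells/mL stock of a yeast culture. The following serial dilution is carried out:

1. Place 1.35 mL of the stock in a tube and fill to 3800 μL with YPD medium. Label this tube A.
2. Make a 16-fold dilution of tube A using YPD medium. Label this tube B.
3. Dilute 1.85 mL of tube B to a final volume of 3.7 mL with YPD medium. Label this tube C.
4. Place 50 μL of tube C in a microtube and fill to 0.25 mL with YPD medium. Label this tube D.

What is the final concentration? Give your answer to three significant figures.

Step 1: 1.35 mL brought to 3800 μL → factor 3.8/1.35 = 2.8148
Step 2: 16-fold → factor 16
Step 3: 1.85 mL brought to 3.7 mL → factor 3.7/1.85 = 2
Step 4: 50 μL brought to 0.25 mL → factor 250/50 = 5
Overall dilution factor = 2.8148 × 16 × 2 × 5 = 450.37
Final = 6.00 × 10^6 cells/mL / 450.37 = 1.33 × 10^4 cells/mL

1.33 × 10^4 cells/mL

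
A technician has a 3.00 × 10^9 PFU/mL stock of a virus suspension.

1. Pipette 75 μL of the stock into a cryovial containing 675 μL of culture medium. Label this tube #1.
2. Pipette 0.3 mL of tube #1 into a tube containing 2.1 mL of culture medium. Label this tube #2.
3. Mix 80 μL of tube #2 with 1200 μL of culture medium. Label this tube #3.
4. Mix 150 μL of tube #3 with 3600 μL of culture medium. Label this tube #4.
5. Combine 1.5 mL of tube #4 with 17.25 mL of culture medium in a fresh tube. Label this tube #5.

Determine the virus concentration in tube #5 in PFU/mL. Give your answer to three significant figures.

Step 1: 75 μL + 675 μL = 750 μL total → factor 750/75 = 10
Step 2: 0.3 mL + 2.1 mL = 2.4 mL total → factor 2.4/0.3 = 8
Step 3: 80 μL + 1200 μL = 1280 μL total → factor 1280/80 = 16
Step 4: 150 μL + 3600 μL = 3750 μL total → factor 3750/150 = 25
Step 5: 1.5 mL + 17.25 mL = 18.75 mL total → factor 18.75/1.5 = 12.5
Overall dilution factor = 10 × 8 × 16 × 25 × 12.5 = 4 × 10^5
Final = 3.00 × 10^9 PFU/mL / 4 × 10^5 = 7.50 × 10^3 PFU/mL

7.50 × 10^3 PFU/mL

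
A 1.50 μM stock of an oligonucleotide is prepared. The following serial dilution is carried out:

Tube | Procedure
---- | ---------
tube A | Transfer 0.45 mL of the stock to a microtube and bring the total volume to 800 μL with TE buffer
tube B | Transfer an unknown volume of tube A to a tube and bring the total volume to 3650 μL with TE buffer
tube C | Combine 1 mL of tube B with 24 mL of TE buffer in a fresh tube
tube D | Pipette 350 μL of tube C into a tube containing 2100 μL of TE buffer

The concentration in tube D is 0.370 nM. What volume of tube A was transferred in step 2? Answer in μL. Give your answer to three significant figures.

280 μL

Step 1: 0.45 mL brought to 800 μL → factor 0.8/0.45 = 1.7778
Step 2: v brought to 3650 μL → factor = 3650 μL/v
Step 3: 1 mL + 24 mL = 25 mL total → factor 25/1 = 25
Step 4: 350 μL + 2100 μL = 2450 μL total → factor 2450/350 = 7
Product of known-step factors = 311.11
Overall factor = 1.50 μM / (0.370 nM) = 4054.1
Step-2 factor = 4054.1 / 311.11 = 13.031
v = 3650 μL / 13.031 = 280 μL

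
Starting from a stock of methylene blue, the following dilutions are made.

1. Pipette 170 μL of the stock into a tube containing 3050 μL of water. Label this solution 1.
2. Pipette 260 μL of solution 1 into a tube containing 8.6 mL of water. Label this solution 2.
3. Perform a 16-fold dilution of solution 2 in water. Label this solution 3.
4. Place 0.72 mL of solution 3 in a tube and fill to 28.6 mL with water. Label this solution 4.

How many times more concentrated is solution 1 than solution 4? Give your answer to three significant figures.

2.17 × 10^4

Step 1: 170 μL + 3050 μL = 3220 μL total → factor 3220/170 = 18.941
Step 2: 260 μL + 8.6 mL = 8860 μL total → factor 8860/260 = 34.077
Step 3: 16-fold → factor 16
Step 4: 0.72 mL brought to 28.6 mL → factor 28.6/0.72 = 39.722
Dilution factor to solution 1 = 18.941; to solution 4 = 4.1022 × 10^5
[solution 1]/[solution 4] = (factor to solution 4)/(factor to solution 1) = 4.1022 × 10^5/18.941 = 2.17 × 10^4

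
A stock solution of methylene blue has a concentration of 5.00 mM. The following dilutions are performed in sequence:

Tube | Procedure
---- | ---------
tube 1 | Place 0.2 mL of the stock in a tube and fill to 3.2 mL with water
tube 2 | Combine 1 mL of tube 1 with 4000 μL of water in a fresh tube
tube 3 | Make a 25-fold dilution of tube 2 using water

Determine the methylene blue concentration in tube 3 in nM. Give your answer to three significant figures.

2.50 × 10^3 nM

Step 1: 0.2 mL brought to 3.2 mL → factor 3.2/0.2 = 16
Step 2: 1 mL + 4000 μL = 5 mL total → factor 5/1 = 5
Step 3: 25-fold → factor 25
Overall dilution factor = 16 × 5 × 25 = 2000
Final = 5.00 mM / 2000 = 0.002500 mM = 2.50 × 10^3 nM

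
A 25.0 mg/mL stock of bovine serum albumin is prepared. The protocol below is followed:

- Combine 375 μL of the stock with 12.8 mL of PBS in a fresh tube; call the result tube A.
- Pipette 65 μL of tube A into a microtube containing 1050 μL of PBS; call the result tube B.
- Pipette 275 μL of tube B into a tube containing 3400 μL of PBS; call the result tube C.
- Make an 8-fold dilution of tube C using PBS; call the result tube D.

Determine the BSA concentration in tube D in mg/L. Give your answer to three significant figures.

0.388 mg/L

Step 1: 375 μL + 12.8 mL = 13175 μL total → factor 13175/375 = 35.133
Step 2: 65 μL + 1050 μL = 1115 μL total → factor 1115/65 = 17.154
Step 3: 275 μL + 3400 μL = 3675 μL total → factor 3675/275 = 13.364
Step 4: 8-fold → factor 8
Overall dilution factor = 35.133 × 17.154 × 13.364 × 8 = 64431
Final = 25.0 mg/mL / 64431 = 0.0003880 mg/mL = 0.388 mg/L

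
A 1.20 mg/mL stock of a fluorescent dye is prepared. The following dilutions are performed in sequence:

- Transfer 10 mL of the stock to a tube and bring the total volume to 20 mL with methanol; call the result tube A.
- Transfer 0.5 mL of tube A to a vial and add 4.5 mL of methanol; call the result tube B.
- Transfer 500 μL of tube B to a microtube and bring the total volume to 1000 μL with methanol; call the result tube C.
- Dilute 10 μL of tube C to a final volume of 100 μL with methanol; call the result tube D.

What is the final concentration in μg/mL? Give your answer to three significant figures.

3.00 μg/mL

Step 1: 10 mL brought to 20 mL → factor 20/10 = 2
Step 2: 0.5 mL + 4.5 mL = 5 mL total → factor 5/0.5 = 10
Step 3: 500 μL brought to 1000 μL → factor 1000/500 = 2
Step 4: 10 μL brought to 100 μL → factor 100/10 = 10
Overall dilution factor = 2 × 10 × 2 × 10 = 400
Final = 1.20 mg/mL / 400 = 0.003000 mg/mL = 3.00 μg/mL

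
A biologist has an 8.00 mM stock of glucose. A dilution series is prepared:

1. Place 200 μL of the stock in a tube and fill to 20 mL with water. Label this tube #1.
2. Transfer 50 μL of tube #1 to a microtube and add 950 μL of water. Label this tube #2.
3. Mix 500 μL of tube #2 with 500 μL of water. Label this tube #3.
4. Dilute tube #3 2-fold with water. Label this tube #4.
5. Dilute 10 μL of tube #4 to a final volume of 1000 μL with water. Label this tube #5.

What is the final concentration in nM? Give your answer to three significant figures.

10.0 nM

Step 1: 200 μL brought to 20 mL → factor 20000/200 = 100
Step 2: 50 μL + 950 μL = 1000 μL total → factor 1000/50 = 20
Step 3: 500 μL + 500 μL = 1000 μL total → factor 1000/500 = 2
Step 4: 2-fold → factor 2
Step 5: 10 μL brought to 1000 μL → factor 1000/10 = 100
Overall dilution factor = 100 × 20 × 2 × 2 × 100 = 8 × 10^5
Final = 8.00 mM / 8 × 10^5 = 1.000 × 10^-5 mM = 10.0 nM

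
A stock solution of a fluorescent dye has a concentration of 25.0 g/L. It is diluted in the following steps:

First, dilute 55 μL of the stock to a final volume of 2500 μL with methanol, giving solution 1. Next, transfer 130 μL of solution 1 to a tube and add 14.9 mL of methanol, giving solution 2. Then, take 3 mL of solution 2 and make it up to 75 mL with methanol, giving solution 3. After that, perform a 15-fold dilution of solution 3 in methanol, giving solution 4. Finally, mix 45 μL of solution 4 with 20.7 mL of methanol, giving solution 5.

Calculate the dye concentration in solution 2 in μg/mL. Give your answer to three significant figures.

Step 1: 55 μL brought to 2500 μL → factor 2500/55 = 45.455
Step 2: 130 μL + 14.9 mL = 15030 μL total → factor 15030/130 = 115.62
Dilution factor through solution 2 = 45.455 × 115.62 = 5255.2
[solution 2] = 25.0 g/L / 5255.2 = 0.004757 g/L = 4.76 μg/mL

4.76 μg/mL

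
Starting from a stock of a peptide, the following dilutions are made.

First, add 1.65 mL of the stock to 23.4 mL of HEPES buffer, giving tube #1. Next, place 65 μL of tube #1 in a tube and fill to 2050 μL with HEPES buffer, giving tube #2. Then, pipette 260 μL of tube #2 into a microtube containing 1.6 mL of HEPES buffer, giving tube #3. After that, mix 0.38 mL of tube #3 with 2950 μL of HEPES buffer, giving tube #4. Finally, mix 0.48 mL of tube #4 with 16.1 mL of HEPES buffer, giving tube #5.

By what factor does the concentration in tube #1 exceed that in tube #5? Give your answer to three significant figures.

Step 1: 1.65 mL + 23.4 mL = 25.05 mL total → factor 25.05/1.65 = 15.182
Step 2: 65 μL brought to 2050 μL → factor 2050/65 = 31.538
Step 3: 260 μL + 1.6 mL = 1860 μL total → factor 1860/260 = 7.1538
Step 4: 0.38 mL + 2950 μL = 3.33 mL total → factor 3.33/0.38 = 8.7632
Step 5: 0.48 mL + 16.1 mL = 16.58 mL total → factor 16.58/0.48 = 34.542
Dilution factor to tube #1 = 15.182; to tube #5 = 1.0368 × 10^6
[tube #1]/[tube #5] = (factor to tube #5)/(factor to tube #1) = 1.0368 × 10^6/15.182 = 6.83 × 10^4

6.83 × 10^4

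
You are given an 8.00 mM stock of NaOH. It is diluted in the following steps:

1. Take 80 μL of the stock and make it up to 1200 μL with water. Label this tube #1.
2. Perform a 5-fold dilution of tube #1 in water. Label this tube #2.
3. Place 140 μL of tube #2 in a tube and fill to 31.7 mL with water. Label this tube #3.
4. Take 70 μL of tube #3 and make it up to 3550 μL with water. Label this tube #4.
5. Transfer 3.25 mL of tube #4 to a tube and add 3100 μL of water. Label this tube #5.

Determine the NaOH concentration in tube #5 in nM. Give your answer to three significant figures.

4.75 nM

Step 1: 80 μL brought to 1200 μL → factor 1200/80 = 15
Step 2: 5-fold → factor 5
Step 3: 140 μL brought to 31.7 mL → factor 31700/140 = 226.43
Step 4: 70 μL brought to 3550 μL → factor 3550/70 = 50.714
Step 5: 3.25 mL + 3100 μL = 6.35 mL total → factor 6.35/3.25 = 1.9538
Overall dilution factor = 15 × 5 × 226.43 × 50.714 × 1.9538 = 1.6827 × 10^6
Final = 8.00 mM / 1.6827 × 10^6 = 4.754 × 10^-6 mM = 4.75 nM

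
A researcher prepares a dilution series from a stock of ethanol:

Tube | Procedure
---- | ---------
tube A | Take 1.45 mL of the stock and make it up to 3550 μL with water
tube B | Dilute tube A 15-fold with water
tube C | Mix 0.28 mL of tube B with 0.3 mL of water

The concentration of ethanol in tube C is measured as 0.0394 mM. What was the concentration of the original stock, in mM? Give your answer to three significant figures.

3.00 mM

Step 1: 1.45 mL brought to 3550 μL → factor 3.55/1.45 = 2.4483
Step 2: 15-fold → factor 15
Step 3: 0.28 mL + 0.3 mL = 0.58 mL total → factor 0.58/0.28 = 2.0714
Overall dilution factor = 2.4483 × 15 × 2.0714 = 76.071
Stock = 0.0394 mM × 76.071 = 3.00 mM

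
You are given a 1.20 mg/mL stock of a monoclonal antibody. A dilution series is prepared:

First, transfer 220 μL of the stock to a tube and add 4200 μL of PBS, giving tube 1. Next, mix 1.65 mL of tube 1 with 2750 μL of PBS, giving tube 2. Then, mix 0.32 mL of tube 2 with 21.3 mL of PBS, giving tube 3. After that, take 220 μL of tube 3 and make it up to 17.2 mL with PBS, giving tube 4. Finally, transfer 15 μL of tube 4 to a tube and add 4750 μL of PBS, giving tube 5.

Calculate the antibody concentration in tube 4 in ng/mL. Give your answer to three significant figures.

4.24 ng/mL

Step 1: 220 μL + 4200 μL = 4420 μL total → factor 4420/220 = 20.091
Step 2: 1.65 mL + 2750 μL = 4.4 mL total → factor 4.4/1.65 = 2.6667
Step 3: 0.32 mL + 21.3 mL = 21.62 mL total → factor 21.62/0.32 = 67.562
Step 4: 220 μL brought to 17.2 mL → factor 17200/220 = 78.182
Dilution factor through tube 4 = 20.091 × 2.6667 × 67.562 × 78.182 = 2.83 × 10^5
[tube 4] = 1.20 mg/mL / 2.83 × 10^5 = 4.240 × 10^-6 mg/mL = 4.24 ng/mL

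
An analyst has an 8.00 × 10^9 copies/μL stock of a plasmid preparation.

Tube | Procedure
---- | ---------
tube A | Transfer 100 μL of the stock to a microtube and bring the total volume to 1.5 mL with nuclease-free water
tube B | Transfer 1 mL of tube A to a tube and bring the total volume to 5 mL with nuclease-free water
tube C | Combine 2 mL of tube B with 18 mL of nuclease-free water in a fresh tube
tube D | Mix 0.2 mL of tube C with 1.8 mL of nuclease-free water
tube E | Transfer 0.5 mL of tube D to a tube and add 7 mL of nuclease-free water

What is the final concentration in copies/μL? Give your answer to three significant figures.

Step 1: 100 μL brought to 1.5 mL → factor 1500/100 = 15
Step 2: 1 mL brought to 5 mL → factor 5/1 = 5
Step 3: 2 mL + 18 mL = 20 mL total → factor 20/2 = 10
Step 4: 0.2 mL + 1.8 mL = 2 mL total → factor 2/0.2 = 10
Step 5: 0.5 mL + 7 mL = 7.5 mL total → factor 7.5/0.5 = 15
Overall dilution factor = 15 × 5 × 10 × 10 × 15 = 1.125 × 10^5
Final = 8.00 × 10^9 copies/μL / 1.125 × 10^5 = 7.11 × 10^4 copies/μL

7.11 × 10^4 copies/μL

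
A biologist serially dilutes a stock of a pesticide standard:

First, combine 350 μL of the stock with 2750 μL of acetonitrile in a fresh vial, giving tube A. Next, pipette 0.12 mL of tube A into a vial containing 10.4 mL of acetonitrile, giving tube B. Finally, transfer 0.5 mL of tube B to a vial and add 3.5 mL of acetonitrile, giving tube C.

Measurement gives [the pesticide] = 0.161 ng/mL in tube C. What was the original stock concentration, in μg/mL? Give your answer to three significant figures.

1.00 μg/mL

Step 1: 350 μL + 2750 μL = 3100 μL total → factor 3100/350 = 8.8571
Step 2: 0.12 mL + 10.4 mL = 10.52 mL total → factor 10.52/0.12 = 87.667
Step 3: 0.5 mL + 3.5 mL = 4 mL total → factor 4/0.5 = 8
Overall dilution factor = 8.8571 × 87.667 × 8 = 6211.8
Stock = 0.161 ng/mL × 6211.8 = 1000 ng/mL = 1.00 μg/mL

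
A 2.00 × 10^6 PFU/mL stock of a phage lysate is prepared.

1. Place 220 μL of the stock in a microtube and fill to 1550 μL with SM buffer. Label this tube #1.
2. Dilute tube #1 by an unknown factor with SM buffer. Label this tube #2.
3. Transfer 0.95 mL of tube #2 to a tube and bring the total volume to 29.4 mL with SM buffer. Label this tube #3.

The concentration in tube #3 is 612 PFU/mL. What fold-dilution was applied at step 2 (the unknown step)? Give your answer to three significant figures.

Step 1: 220 μL brought to 1550 μL → factor 1550/220 = 7.0455
Step 2: unknown factor x
Step 3: 0.95 mL brought to 29.4 mL → factor 29.4/0.95 = 30.947
Product of known-step factors = 218.04
Overall factor = 2.00 × 10^6 PFU/mL / (612 PFU/mL) = 3268
x = 3268 / 218.04 = 15.0

15.0-fold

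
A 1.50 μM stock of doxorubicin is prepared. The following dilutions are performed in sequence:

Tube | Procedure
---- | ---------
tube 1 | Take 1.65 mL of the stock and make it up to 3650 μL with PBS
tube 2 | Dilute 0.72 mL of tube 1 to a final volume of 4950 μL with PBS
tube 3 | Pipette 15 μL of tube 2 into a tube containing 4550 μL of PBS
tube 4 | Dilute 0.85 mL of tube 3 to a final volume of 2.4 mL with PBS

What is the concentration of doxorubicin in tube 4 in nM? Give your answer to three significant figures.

0.115 nM

Step 1: 1.65 mL brought to 3650 μL → factor 3.65/1.65 = 2.2121
Step 2: 0.72 mL brought to 4950 μL → factor 4.95/0.72 = 6.875
Step 3: 15 μL + 4550 μL = 4565 μL total → factor 4565/15 = 304.33
Step 4: 0.85 mL brought to 2.4 mL → factor 2.4/0.85 = 2.8235
Overall dilution factor = 2.2121 × 6.875 × 304.33 × 2.8235 = 13068
Final = 1.50 μM / 13068 = 0.0001148 μM = 0.115 nM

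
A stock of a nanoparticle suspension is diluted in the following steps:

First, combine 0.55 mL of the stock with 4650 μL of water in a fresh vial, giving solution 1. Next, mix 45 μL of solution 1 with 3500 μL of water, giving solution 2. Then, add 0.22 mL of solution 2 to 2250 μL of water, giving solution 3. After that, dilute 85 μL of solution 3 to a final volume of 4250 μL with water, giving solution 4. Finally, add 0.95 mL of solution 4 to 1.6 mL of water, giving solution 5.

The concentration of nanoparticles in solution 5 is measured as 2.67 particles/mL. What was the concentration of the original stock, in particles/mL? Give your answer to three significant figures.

3.00 × 10^6 particles/mL

Step 1: 0.55 mL + 4650 μL = 5.2 mL total → factor 5.2/0.55 = 9.4545
Step 2: 45 μL + 3500 μL = 3545 μL total → factor 3545/45 = 78.778
Step 3: 0.22 mL + 2250 μL = 2.47 mL total → factor 2.47/0.22 = 11.227
Step 4: 85 μL brought to 4250 μL → factor 4250/85 = 50
Step 5: 0.95 mL + 1.6 mL = 2.55 mL total → factor 2.55/0.95 = 2.6842
Overall dilution factor = 9.4545 × 78.778 × 11.227 × 50 × 2.6842 = 1.1223 × 10^6
Stock = 2.67 particles/mL × 1.1223 × 10^6 = 3.00 × 10^6 particles/mL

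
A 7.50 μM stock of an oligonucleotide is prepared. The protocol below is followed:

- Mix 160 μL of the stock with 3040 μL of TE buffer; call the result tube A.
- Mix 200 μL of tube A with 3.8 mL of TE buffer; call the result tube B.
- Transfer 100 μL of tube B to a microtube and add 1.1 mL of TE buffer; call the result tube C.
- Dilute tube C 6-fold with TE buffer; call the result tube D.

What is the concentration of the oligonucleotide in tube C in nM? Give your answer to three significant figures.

1.56 nM

Step 1: 160 μL + 3040 μL = 3200 μL total → factor 3200/160 = 20
Step 2: 200 μL + 3.8 mL = 4000 μL total → factor 4000/200 = 20
Step 3: 100 μL + 1.1 mL = 1200 μL total → factor 1200/100 = 12
Dilution factor through tube C = 20 × 20 × 12 = 4800
[tube C] = 7.50 μM / 4800 = 0.001563 μM = 1.56 nM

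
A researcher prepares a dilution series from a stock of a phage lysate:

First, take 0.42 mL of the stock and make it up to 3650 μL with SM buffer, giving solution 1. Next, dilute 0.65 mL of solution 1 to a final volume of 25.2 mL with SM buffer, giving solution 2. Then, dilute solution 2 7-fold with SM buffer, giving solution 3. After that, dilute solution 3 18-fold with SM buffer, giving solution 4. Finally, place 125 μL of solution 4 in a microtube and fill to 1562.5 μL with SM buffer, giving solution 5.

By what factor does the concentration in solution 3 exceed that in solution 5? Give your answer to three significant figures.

225

Step 1: 0.42 mL brought to 3650 μL → factor 3.65/0.42 = 8.6905
Step 2: 0.65 mL brought to 25.2 mL → factor 25.2/0.65 = 38.769
Step 3: 7-fold → factor 7
Step 4: 18-fold → factor 18
Step 5: 125 μL brought to 1562.5 μL → factor 1562.5/125 = 12.5
Dilution factor to solution 3 = 2358.5; to solution 5 = 5.3065 × 10^5
[solution 3]/[solution 5] = (factor to solution 5)/(factor to solution 3) = 5.3065 × 10^5/2358.5 = 225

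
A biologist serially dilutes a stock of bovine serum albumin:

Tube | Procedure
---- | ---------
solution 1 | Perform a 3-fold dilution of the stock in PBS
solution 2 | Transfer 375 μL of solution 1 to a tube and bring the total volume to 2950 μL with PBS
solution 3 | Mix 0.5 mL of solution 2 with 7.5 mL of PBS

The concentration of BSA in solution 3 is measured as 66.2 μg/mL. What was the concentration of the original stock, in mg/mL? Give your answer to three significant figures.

Step 1: 3-fold → factor 3
Step 2: 375 μL brought to 2950 μL → factor 2950/375 = 7.8667
Step 3: 0.5 mL + 7.5 mL = 8 mL total → factor 8/0.5 = 16
Overall dilution factor = 3 × 7.8667 × 16 = 377.6
Stock = 66.2 μg/mL × 377.6 = 2.500 × 10^4 μg/mL = 25.0 mg/mL

25.0 mg/mL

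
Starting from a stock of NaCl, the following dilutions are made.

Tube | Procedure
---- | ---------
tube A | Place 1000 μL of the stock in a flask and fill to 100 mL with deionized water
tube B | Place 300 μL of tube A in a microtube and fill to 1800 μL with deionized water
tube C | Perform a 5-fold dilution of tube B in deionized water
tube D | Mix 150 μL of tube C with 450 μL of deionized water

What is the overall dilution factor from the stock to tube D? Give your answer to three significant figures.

1.20 × 10^4

Step 1: 1000 μL brought to 100 mL → factor 1 × 10^5/1000 = 100
Step 2: 300 μL brought to 1800 μL → factor 1800/300 = 6
Step 3: 5-fold → factor 5
Step 4: 150 μL + 450 μL = 600 μL total → factor 600/150 = 4
Overall dilution factor = 100 × 6 × 5 × 4 = 12000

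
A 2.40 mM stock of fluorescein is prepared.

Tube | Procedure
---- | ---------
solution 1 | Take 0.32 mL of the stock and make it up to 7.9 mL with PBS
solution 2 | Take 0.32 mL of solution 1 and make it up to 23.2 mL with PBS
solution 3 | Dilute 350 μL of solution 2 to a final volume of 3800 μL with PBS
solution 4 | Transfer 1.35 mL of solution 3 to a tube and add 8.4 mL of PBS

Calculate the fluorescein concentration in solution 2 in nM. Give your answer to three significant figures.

Step 1: 0.32 mL brought to 7.9 mL → factor 7.9/0.32 = 24.688
Step 2: 0.32 mL brought to 23.2 mL → factor 23.2/0.32 = 72.5
Dilution factor through solution 2 = 24.688 × 72.5 = 1789.8
[solution 2] = 2.40 mM / 1789.8 = 0.001341 mM = 1.34 × 10^3 nM

1.34 × 10^3 nM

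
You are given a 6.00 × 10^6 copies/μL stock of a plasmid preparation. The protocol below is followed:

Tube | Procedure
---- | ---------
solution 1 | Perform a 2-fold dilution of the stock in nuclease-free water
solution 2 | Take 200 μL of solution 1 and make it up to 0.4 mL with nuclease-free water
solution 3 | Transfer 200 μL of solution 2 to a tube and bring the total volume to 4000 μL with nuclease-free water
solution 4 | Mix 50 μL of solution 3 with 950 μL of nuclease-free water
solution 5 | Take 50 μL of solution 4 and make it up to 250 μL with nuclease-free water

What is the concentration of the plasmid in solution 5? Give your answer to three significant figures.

Step 1: 2-fold → factor 2
Step 2: 200 μL brought to 0.4 mL → factor 400/200 = 2
Step 3: 200 μL brought to 4000 μL → factor 4000/200 = 20
Step 4: 50 μL + 950 μL = 1000 μL total → factor 1000/50 = 20
Step 5: 50 μL brought to 250 μL → factor 250/50 = 5
Overall dilution factor = 2 × 2 × 20 × 20 × 5 = 8000
Final = 6.00 × 10^6 copies/μL / 8000 = 750 copies/μL

750 copies/μL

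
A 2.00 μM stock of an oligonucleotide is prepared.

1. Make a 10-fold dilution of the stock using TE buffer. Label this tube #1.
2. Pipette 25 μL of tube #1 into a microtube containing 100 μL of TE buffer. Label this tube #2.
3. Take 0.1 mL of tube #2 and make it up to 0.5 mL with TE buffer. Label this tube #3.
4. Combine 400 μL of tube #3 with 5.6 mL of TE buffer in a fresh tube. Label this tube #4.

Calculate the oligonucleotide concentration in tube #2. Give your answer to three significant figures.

Step 1: 10-fold → factor 10
Step 2: 25 μL + 100 μL = 125 μL total → factor 125/25 = 5
Dilution factor through tube #2 = 10 × 5 = 50
[tube #2] = 2.00 μM / 50 = 0.0400 μM

0.0400 μM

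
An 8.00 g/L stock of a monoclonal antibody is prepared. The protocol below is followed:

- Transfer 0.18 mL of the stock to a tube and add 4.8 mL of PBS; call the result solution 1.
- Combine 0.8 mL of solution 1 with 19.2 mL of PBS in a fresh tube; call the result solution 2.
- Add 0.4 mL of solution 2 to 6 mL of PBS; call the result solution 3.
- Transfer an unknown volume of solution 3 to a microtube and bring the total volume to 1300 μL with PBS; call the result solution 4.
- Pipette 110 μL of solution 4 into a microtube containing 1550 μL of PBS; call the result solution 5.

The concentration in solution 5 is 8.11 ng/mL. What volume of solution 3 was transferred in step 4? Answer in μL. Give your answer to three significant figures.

Step 1: 0.18 mL + 4.8 mL = 4.98 mL total → factor 4.98/0.18 = 27.667
Step 2: 0.8 mL + 19.2 mL = 20 mL total → factor 20/0.8 = 25
Step 3: 0.4 mL + 6 mL = 6.4 mL total → factor 6.4/0.4 = 16
Step 4: v brought to 1300 μL → factor = 1300 μL/v
Step 5: 110 μL + 1550 μL = 1660 μL total → factor 1660/110 = 15.091
Product of known-step factors = 1.6701 × 10^5
Overall factor = 8.00 g/L / (8.11 ng/mL) = 9.8644 × 10^5
Step-4 factor = 9.8644 × 10^5 / 1.6701 × 10^5 = 5.9066
v = 1300 μL / 5.9066 = 220 μL

220 μL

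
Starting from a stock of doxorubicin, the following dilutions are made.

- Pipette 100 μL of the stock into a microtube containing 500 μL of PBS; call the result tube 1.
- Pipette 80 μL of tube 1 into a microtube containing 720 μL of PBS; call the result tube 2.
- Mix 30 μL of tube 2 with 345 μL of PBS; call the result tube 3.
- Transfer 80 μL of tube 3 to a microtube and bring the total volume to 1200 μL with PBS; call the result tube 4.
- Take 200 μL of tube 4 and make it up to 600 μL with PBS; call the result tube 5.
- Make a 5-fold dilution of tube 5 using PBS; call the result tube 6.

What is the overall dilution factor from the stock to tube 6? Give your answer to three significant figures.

Step 1: 100 μL + 500 μL = 600 μL total → factor 600/100 = 6
Step 2: 80 μL + 720 μL = 800 μL total → factor 800/80 = 10
Step 3: 30 μL + 345 μL = 375 μL total → factor 375/30 = 12.5
Step 4: 80 μL brought to 1200 μL → factor 1200/80 = 15
Step 5: 200 μL brought to 600 μL → factor 600/200 = 3
Step 6: 5-fold → factor 5
Overall dilution factor = 6 × 10 × 12.5 × 15 × 3 × 5 = 1.6875 × 10^5

1.69 × 10^5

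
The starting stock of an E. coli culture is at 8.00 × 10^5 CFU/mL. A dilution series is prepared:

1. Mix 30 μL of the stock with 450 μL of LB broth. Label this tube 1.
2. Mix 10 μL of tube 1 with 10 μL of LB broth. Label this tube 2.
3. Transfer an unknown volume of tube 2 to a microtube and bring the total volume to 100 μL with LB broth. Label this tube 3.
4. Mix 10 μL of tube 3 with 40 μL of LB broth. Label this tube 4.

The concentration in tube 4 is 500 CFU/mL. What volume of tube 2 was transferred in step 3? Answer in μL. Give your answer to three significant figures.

Step 1: 30 μL + 450 μL = 480 μL total → factor 480/30 = 16
Step 2: 10 μL + 10 μL = 20 μL total → factor 20/10 = 2
Step 3: v brought to 100 μL → factor = 100 μL/v
Step 4: 10 μL + 40 μL = 50 μL total → factor 50/10 = 5
Product of known-step factors = 160
Overall factor = 8.00 × 10^5 CFU/mL / (500 CFU/mL) = 1600
Step-3 factor = 1600 / 160 = 10
v = 100 μL / 10 = 10.0 μL

10.0 μL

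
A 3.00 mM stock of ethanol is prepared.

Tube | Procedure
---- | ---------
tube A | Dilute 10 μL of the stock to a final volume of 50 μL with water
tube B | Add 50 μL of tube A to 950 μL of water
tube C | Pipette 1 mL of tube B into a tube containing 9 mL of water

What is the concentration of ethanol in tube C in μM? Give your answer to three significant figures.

Step 1: 10 μL brought to 50 μL → factor 50/10 = 5
Step 2: 50 μL + 950 μL = 1000 μL total → factor 1000/50 = 20
Step 3: 1 mL + 9 mL = 10 mL total → factor 10/1 = 10
Overall dilution factor = 5 × 20 × 10 = 1000
Final = 3.00 mM / 1000 = 0.003000 mM = 3.00 μM

3.00 μM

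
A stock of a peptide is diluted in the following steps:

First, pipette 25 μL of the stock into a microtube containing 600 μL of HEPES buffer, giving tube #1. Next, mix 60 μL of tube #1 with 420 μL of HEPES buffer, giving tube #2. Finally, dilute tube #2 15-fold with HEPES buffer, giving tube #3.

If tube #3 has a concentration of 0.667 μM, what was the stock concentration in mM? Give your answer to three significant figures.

Step 1: 25 μL + 600 μL = 625 μL total → factor 625/25 = 25
Step 2: 60 μL + 420 μL = 480 μL total → factor 480/60 = 8
Step 3: 15-fold → factor 15
Overall dilution factor = 25 × 8 × 15 = 3000
Stock = 0.667 μM × 3000 = 2001 μM = 2.00 mM

2.00 mM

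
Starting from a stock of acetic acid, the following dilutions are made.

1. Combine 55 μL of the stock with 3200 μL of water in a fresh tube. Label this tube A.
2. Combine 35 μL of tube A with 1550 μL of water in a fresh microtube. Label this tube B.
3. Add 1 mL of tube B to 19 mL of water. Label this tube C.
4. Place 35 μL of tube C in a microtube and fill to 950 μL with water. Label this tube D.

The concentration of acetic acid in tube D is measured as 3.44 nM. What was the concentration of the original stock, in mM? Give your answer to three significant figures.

Step 1: 55 μL + 3200 μL = 3255 μL total → factor 3255/55 = 59.182
Step 2: 35 μL + 1550 μL = 1585 μL total → factor 1585/35 = 45.286
Step 3: 1 mL + 19 mL = 20 mL total → factor 20/1 = 20
Step 4: 35 μL brought to 950 μL → factor 950/35 = 27.143
Overall dilution factor = 59.182 × 45.286 × 20 × 27.143 = 1.4549 × 10^6
Stock = 3.44 nM × 1.4549 × 10^6 = 5.005 × 10^6 nM = 5.00 mM

5.00 mM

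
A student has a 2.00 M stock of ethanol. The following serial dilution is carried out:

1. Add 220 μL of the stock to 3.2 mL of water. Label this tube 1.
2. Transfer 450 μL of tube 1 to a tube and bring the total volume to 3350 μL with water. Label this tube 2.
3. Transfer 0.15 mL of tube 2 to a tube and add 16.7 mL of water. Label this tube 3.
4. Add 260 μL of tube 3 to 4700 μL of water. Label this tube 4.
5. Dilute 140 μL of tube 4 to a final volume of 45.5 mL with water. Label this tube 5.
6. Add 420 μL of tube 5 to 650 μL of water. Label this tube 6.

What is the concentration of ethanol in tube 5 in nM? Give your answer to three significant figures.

24.8 nM

Step 1: 220 μL + 3.2 mL = 3420 μL total → factor 3420/220 = 15.545
Step 2: 450 μL brought to 3350 μL → factor 3350/450 = 7.4444
Step 3: 0.15 mL + 16.7 mL = 16.85 mL total → factor 16.85/0.15 = 112.33
Step 4: 260 μL + 4700 μL = 4960 μL total → factor 4960/260 = 19.077
Step 5: 140 μL brought to 45.5 mL → factor 45500/140 = 325
Dilution factor through tube 5 = 15.545 × 7.4444 × 112.33 × 19.077 × 325 = 8.06 × 10^7
[tube 5] = 2.00 M / 8.06 × 10^7 = 2.481 × 10^-8 M = 24.8 nM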